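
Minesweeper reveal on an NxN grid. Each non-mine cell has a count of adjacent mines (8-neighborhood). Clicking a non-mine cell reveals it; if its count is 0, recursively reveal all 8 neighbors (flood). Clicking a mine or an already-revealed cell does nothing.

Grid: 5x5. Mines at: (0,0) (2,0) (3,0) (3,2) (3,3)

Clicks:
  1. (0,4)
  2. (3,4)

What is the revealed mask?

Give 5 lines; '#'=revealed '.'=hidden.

Click 1 (0,4) count=0: revealed 12 new [(0,1) (0,2) (0,3) (0,4) (1,1) (1,2) (1,3) (1,4) (2,1) (2,2) (2,3) (2,4)] -> total=12
Click 2 (3,4) count=1: revealed 1 new [(3,4)] -> total=13

Answer: .####
.####
.####
....#
.....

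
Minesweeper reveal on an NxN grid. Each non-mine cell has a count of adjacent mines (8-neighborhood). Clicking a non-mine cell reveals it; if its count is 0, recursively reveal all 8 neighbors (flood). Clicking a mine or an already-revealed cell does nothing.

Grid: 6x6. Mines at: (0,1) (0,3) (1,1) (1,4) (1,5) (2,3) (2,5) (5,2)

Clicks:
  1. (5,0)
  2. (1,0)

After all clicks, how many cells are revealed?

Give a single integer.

Answer: 12

Derivation:
Click 1 (5,0) count=0: revealed 11 new [(2,0) (2,1) (2,2) (3,0) (3,1) (3,2) (4,0) (4,1) (4,2) (5,0) (5,1)] -> total=11
Click 2 (1,0) count=2: revealed 1 new [(1,0)] -> total=12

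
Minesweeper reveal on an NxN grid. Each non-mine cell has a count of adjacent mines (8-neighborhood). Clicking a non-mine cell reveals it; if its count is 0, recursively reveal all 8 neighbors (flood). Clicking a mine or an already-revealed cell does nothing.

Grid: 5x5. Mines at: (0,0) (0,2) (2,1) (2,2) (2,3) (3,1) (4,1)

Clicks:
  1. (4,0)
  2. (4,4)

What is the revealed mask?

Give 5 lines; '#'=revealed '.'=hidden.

Click 1 (4,0) count=2: revealed 1 new [(4,0)] -> total=1
Click 2 (4,4) count=0: revealed 6 new [(3,2) (3,3) (3,4) (4,2) (4,3) (4,4)] -> total=7

Answer: .....
.....
.....
..###
#.###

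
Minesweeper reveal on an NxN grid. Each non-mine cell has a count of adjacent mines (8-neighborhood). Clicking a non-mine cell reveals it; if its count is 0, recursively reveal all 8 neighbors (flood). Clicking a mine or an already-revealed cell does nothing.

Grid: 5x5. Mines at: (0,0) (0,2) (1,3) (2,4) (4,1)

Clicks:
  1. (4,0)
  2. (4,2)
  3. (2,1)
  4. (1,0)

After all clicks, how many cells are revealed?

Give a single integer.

Click 1 (4,0) count=1: revealed 1 new [(4,0)] -> total=1
Click 2 (4,2) count=1: revealed 1 new [(4,2)] -> total=2
Click 3 (2,1) count=0: revealed 9 new [(1,0) (1,1) (1,2) (2,0) (2,1) (2,2) (3,0) (3,1) (3,2)] -> total=11
Click 4 (1,0) count=1: revealed 0 new [(none)] -> total=11

Answer: 11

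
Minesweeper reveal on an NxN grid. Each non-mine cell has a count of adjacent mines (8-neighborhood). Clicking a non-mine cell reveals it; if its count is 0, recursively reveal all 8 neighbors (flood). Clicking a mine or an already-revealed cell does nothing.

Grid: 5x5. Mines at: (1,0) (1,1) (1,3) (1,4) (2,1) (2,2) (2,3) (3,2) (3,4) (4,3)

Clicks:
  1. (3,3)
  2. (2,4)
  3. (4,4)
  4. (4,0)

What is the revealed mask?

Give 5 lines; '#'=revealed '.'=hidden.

Click 1 (3,3) count=5: revealed 1 new [(3,3)] -> total=1
Click 2 (2,4) count=4: revealed 1 new [(2,4)] -> total=2
Click 3 (4,4) count=2: revealed 1 new [(4,4)] -> total=3
Click 4 (4,0) count=0: revealed 4 new [(3,0) (3,1) (4,0) (4,1)] -> total=7

Answer: .....
.....
....#
##.#.
##..#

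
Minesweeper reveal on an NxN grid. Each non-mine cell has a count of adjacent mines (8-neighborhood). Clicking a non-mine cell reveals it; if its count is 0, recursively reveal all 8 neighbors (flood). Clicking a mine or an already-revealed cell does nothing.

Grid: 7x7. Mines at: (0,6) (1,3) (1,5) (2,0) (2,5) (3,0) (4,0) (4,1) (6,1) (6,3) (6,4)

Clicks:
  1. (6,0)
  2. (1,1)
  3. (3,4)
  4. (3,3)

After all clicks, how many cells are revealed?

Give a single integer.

Answer: 22

Derivation:
Click 1 (6,0) count=1: revealed 1 new [(6,0)] -> total=1
Click 2 (1,1) count=1: revealed 1 new [(1,1)] -> total=2
Click 3 (3,4) count=1: revealed 1 new [(3,4)] -> total=3
Click 4 (3,3) count=0: revealed 19 new [(2,2) (2,3) (2,4) (3,2) (3,3) (3,5) (3,6) (4,2) (4,3) (4,4) (4,5) (4,6) (5,2) (5,3) (5,4) (5,5) (5,6) (6,5) (6,6)] -> total=22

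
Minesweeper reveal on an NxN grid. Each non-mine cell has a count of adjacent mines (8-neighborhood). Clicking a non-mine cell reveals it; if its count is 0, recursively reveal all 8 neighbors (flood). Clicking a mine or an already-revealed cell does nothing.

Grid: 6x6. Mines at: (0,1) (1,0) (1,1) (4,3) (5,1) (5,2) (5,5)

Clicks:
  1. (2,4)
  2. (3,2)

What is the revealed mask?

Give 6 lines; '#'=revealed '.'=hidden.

Click 1 (2,4) count=0: revealed 18 new [(0,2) (0,3) (0,4) (0,5) (1,2) (1,3) (1,4) (1,5) (2,2) (2,3) (2,4) (2,5) (3,2) (3,3) (3,4) (3,5) (4,4) (4,5)] -> total=18
Click 2 (3,2) count=1: revealed 0 new [(none)] -> total=18

Answer: ..####
..####
..####
..####
....##
......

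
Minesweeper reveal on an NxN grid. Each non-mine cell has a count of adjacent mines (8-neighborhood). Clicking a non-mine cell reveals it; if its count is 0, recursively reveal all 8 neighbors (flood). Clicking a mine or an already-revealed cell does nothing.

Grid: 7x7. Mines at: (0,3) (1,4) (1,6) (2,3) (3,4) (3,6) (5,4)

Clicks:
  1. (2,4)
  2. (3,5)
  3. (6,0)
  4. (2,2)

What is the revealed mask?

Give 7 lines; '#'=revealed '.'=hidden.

Click 1 (2,4) count=3: revealed 1 new [(2,4)] -> total=1
Click 2 (3,5) count=2: revealed 1 new [(3,5)] -> total=2
Click 3 (6,0) count=0: revealed 25 new [(0,0) (0,1) (0,2) (1,0) (1,1) (1,2) (2,0) (2,1) (2,2) (3,0) (3,1) (3,2) (3,3) (4,0) (4,1) (4,2) (4,3) (5,0) (5,1) (5,2) (5,3) (6,0) (6,1) (6,2) (6,3)] -> total=27
Click 4 (2,2) count=1: revealed 0 new [(none)] -> total=27

Answer: ###....
###....
###.#..
####.#.
####...
####...
####...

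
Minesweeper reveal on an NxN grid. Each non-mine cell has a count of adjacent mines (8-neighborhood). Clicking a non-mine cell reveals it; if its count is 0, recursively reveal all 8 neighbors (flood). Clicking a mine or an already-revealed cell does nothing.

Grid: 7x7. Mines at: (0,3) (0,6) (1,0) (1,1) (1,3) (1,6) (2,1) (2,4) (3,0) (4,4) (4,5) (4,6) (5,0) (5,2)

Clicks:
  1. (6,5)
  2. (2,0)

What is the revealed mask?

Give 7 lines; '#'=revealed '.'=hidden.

Click 1 (6,5) count=0: revealed 8 new [(5,3) (5,4) (5,5) (5,6) (6,3) (6,4) (6,5) (6,6)] -> total=8
Click 2 (2,0) count=4: revealed 1 new [(2,0)] -> total=9

Answer: .......
.......
#......
.......
.......
...####
...####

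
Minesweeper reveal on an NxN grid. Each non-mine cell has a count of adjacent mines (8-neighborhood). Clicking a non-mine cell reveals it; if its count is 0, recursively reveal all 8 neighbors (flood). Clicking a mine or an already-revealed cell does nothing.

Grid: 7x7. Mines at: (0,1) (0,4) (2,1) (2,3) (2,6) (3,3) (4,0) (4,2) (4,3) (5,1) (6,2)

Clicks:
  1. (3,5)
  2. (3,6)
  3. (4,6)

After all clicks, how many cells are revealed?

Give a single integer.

Answer: 14

Derivation:
Click 1 (3,5) count=1: revealed 1 new [(3,5)] -> total=1
Click 2 (3,6) count=1: revealed 1 new [(3,6)] -> total=2
Click 3 (4,6) count=0: revealed 12 new [(3,4) (4,4) (4,5) (4,6) (5,3) (5,4) (5,5) (5,6) (6,3) (6,4) (6,5) (6,6)] -> total=14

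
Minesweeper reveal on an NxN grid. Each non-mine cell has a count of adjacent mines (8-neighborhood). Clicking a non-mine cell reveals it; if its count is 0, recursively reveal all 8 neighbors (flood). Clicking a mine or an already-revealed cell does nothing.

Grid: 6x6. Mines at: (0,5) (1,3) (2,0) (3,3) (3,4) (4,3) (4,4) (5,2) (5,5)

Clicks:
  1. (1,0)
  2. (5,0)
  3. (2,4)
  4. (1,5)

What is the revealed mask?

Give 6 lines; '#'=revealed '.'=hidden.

Click 1 (1,0) count=1: revealed 1 new [(1,0)] -> total=1
Click 2 (5,0) count=0: revealed 6 new [(3,0) (3,1) (4,0) (4,1) (5,0) (5,1)] -> total=7
Click 3 (2,4) count=3: revealed 1 new [(2,4)] -> total=8
Click 4 (1,5) count=1: revealed 1 new [(1,5)] -> total=9

Answer: ......
#....#
....#.
##....
##....
##....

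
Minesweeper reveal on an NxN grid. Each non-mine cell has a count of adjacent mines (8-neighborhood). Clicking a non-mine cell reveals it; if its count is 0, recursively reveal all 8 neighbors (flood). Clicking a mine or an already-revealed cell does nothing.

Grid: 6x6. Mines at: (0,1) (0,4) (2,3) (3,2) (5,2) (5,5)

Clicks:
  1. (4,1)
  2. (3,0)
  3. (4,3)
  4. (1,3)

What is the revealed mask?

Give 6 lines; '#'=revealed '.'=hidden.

Click 1 (4,1) count=2: revealed 1 new [(4,1)] -> total=1
Click 2 (3,0) count=0: revealed 9 new [(1,0) (1,1) (2,0) (2,1) (3,0) (3,1) (4,0) (5,0) (5,1)] -> total=10
Click 3 (4,3) count=2: revealed 1 new [(4,3)] -> total=11
Click 4 (1,3) count=2: revealed 1 new [(1,3)] -> total=12

Answer: ......
##.#..
##....
##....
##.#..
##....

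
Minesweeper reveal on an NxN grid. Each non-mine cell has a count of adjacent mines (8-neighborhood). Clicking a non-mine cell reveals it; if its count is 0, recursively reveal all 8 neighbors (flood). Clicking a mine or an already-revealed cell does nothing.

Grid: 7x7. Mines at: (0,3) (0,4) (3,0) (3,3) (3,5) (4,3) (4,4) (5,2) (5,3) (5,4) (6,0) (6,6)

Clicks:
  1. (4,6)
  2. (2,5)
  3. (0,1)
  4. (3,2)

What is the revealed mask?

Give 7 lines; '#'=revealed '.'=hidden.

Answer: ###....
###....
###..#.
..#....
......#
.......
.......

Derivation:
Click 1 (4,6) count=1: revealed 1 new [(4,6)] -> total=1
Click 2 (2,5) count=1: revealed 1 new [(2,5)] -> total=2
Click 3 (0,1) count=0: revealed 9 new [(0,0) (0,1) (0,2) (1,0) (1,1) (1,2) (2,0) (2,1) (2,2)] -> total=11
Click 4 (3,2) count=2: revealed 1 new [(3,2)] -> total=12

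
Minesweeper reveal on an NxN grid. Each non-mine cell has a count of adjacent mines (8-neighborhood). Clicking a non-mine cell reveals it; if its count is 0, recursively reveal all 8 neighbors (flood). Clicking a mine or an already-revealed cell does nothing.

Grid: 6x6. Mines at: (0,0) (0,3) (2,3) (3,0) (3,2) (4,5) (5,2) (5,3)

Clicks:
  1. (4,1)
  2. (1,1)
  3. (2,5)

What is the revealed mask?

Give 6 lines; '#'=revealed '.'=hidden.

Click 1 (4,1) count=3: revealed 1 new [(4,1)] -> total=1
Click 2 (1,1) count=1: revealed 1 new [(1,1)] -> total=2
Click 3 (2,5) count=0: revealed 8 new [(0,4) (0,5) (1,4) (1,5) (2,4) (2,5) (3,4) (3,5)] -> total=10

Answer: ....##
.#..##
....##
....##
.#....
......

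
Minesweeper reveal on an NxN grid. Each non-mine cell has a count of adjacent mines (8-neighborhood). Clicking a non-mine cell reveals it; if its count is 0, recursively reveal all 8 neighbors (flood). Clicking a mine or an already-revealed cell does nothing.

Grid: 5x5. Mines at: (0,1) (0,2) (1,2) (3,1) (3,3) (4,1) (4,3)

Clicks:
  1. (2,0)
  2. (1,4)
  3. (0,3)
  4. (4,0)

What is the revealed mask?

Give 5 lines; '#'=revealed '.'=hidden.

Answer: ...##
...##
#..##
.....
#....

Derivation:
Click 1 (2,0) count=1: revealed 1 new [(2,0)] -> total=1
Click 2 (1,4) count=0: revealed 6 new [(0,3) (0,4) (1,3) (1,4) (2,3) (2,4)] -> total=7
Click 3 (0,3) count=2: revealed 0 new [(none)] -> total=7
Click 4 (4,0) count=2: revealed 1 new [(4,0)] -> total=8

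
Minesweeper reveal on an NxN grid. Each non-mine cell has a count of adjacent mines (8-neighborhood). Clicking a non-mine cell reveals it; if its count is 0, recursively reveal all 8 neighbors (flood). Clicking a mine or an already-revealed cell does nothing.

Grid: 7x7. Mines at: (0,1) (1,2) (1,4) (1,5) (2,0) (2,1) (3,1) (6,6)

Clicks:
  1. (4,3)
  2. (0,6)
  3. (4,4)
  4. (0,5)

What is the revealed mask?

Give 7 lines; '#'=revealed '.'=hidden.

Click 1 (4,3) count=0: revealed 30 new [(2,2) (2,3) (2,4) (2,5) (2,6) (3,2) (3,3) (3,4) (3,5) (3,6) (4,0) (4,1) (4,2) (4,3) (4,4) (4,5) (4,6) (5,0) (5,1) (5,2) (5,3) (5,4) (5,5) (5,6) (6,0) (6,1) (6,2) (6,3) (6,4) (6,5)] -> total=30
Click 2 (0,6) count=1: revealed 1 new [(0,6)] -> total=31
Click 3 (4,4) count=0: revealed 0 new [(none)] -> total=31
Click 4 (0,5) count=2: revealed 1 new [(0,5)] -> total=32

Answer: .....##
.......
..#####
..#####
#######
#######
######.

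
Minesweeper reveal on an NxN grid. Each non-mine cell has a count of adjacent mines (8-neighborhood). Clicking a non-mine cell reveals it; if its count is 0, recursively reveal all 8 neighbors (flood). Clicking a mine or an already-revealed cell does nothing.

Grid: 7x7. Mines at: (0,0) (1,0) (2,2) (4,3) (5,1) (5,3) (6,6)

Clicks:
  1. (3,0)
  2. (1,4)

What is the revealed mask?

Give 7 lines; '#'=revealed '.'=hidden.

Answer: .######
.######
##.####
##.####
##..###
....###
.......

Derivation:
Click 1 (3,0) count=0: revealed 6 new [(2,0) (2,1) (3,0) (3,1) (4,0) (4,1)] -> total=6
Click 2 (1,4) count=0: revealed 26 new [(0,1) (0,2) (0,3) (0,4) (0,5) (0,6) (1,1) (1,2) (1,3) (1,4) (1,5) (1,6) (2,3) (2,4) (2,5) (2,6) (3,3) (3,4) (3,5) (3,6) (4,4) (4,5) (4,6) (5,4) (5,5) (5,6)] -> total=32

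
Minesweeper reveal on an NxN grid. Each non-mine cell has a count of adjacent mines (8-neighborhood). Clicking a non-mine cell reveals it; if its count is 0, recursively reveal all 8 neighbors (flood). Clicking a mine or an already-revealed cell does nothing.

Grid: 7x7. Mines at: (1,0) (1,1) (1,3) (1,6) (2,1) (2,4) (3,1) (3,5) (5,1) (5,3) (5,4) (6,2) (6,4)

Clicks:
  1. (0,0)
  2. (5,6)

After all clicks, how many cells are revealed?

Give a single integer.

Answer: 7

Derivation:
Click 1 (0,0) count=2: revealed 1 new [(0,0)] -> total=1
Click 2 (5,6) count=0: revealed 6 new [(4,5) (4,6) (5,5) (5,6) (6,5) (6,6)] -> total=7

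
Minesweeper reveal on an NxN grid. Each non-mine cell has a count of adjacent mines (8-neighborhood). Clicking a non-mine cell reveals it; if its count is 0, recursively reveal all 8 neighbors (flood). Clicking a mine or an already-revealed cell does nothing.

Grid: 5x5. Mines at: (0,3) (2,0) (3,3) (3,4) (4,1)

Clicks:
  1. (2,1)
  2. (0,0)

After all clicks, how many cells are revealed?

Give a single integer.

Answer: 7

Derivation:
Click 1 (2,1) count=1: revealed 1 new [(2,1)] -> total=1
Click 2 (0,0) count=0: revealed 6 new [(0,0) (0,1) (0,2) (1,0) (1,1) (1,2)] -> total=7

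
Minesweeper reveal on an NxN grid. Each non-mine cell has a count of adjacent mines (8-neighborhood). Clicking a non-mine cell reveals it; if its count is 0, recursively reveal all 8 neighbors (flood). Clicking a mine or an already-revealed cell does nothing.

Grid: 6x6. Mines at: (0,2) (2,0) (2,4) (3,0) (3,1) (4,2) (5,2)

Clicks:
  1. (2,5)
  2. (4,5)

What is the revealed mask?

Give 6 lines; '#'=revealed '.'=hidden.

Answer: ......
......
.....#
...###
...###
...###

Derivation:
Click 1 (2,5) count=1: revealed 1 new [(2,5)] -> total=1
Click 2 (4,5) count=0: revealed 9 new [(3,3) (3,4) (3,5) (4,3) (4,4) (4,5) (5,3) (5,4) (5,5)] -> total=10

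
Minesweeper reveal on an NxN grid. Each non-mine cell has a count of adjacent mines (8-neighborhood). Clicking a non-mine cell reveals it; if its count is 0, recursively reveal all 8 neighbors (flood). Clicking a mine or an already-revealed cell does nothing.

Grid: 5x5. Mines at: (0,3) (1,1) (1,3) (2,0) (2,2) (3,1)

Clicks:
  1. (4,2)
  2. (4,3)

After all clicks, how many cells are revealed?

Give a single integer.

Click 1 (4,2) count=1: revealed 1 new [(4,2)] -> total=1
Click 2 (4,3) count=0: revealed 7 new [(2,3) (2,4) (3,2) (3,3) (3,4) (4,3) (4,4)] -> total=8

Answer: 8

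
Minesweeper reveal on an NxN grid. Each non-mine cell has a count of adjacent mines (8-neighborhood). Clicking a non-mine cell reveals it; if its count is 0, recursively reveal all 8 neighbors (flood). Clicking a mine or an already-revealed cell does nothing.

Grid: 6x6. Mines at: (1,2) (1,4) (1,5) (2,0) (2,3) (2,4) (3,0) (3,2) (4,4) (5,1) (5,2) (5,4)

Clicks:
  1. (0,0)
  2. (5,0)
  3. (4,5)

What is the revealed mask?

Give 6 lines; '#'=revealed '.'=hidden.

Answer: ##....
##....
......
......
.....#
#.....

Derivation:
Click 1 (0,0) count=0: revealed 4 new [(0,0) (0,1) (1,0) (1,1)] -> total=4
Click 2 (5,0) count=1: revealed 1 new [(5,0)] -> total=5
Click 3 (4,5) count=2: revealed 1 new [(4,5)] -> total=6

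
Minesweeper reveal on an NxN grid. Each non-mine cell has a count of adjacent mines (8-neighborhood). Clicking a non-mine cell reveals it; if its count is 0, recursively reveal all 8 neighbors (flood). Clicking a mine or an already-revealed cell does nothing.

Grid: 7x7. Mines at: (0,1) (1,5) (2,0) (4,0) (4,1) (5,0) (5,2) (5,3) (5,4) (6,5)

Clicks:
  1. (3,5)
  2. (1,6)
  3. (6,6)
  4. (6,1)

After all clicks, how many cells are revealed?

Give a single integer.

Click 1 (3,5) count=0: revealed 26 new [(0,2) (0,3) (0,4) (1,1) (1,2) (1,3) (1,4) (2,1) (2,2) (2,3) (2,4) (2,5) (2,6) (3,1) (3,2) (3,3) (3,4) (3,5) (3,6) (4,2) (4,3) (4,4) (4,5) (4,6) (5,5) (5,6)] -> total=26
Click 2 (1,6) count=1: revealed 1 new [(1,6)] -> total=27
Click 3 (6,6) count=1: revealed 1 new [(6,6)] -> total=28
Click 4 (6,1) count=2: revealed 1 new [(6,1)] -> total=29

Answer: 29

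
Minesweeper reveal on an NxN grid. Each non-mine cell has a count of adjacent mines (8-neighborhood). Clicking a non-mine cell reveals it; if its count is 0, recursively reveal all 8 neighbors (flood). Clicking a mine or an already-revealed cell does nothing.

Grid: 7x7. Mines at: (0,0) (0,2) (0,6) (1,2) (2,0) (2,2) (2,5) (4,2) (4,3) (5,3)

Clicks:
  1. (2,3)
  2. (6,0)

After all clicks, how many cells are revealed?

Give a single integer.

Click 1 (2,3) count=2: revealed 1 new [(2,3)] -> total=1
Click 2 (6,0) count=0: revealed 10 new [(3,0) (3,1) (4,0) (4,1) (5,0) (5,1) (5,2) (6,0) (6,1) (6,2)] -> total=11

Answer: 11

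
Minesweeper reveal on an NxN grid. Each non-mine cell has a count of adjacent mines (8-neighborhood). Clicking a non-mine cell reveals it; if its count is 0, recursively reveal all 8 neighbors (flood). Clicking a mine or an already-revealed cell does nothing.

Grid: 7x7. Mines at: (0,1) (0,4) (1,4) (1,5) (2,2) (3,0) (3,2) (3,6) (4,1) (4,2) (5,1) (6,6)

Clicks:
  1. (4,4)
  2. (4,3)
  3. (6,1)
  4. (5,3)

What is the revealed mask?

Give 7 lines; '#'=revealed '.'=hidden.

Click 1 (4,4) count=0: revealed 17 new [(2,3) (2,4) (2,5) (3,3) (3,4) (3,5) (4,3) (4,4) (4,5) (5,2) (5,3) (5,4) (5,5) (6,2) (6,3) (6,4) (6,5)] -> total=17
Click 2 (4,3) count=2: revealed 0 new [(none)] -> total=17
Click 3 (6,1) count=1: revealed 1 new [(6,1)] -> total=18
Click 4 (5,3) count=1: revealed 0 new [(none)] -> total=18

Answer: .......
.......
...###.
...###.
...###.
..####.
.#####.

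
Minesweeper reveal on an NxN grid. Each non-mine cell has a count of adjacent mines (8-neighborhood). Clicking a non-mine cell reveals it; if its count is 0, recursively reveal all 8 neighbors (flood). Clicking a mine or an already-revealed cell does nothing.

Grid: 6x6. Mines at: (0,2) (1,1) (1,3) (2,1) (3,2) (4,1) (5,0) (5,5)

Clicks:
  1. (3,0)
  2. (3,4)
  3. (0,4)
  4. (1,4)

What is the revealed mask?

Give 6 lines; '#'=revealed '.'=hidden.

Answer: ....##
....##
...###
#..###
...###
......

Derivation:
Click 1 (3,0) count=2: revealed 1 new [(3,0)] -> total=1
Click 2 (3,4) count=0: revealed 13 new [(0,4) (0,5) (1,4) (1,5) (2,3) (2,4) (2,5) (3,3) (3,4) (3,5) (4,3) (4,4) (4,5)] -> total=14
Click 3 (0,4) count=1: revealed 0 new [(none)] -> total=14
Click 4 (1,4) count=1: revealed 0 new [(none)] -> total=14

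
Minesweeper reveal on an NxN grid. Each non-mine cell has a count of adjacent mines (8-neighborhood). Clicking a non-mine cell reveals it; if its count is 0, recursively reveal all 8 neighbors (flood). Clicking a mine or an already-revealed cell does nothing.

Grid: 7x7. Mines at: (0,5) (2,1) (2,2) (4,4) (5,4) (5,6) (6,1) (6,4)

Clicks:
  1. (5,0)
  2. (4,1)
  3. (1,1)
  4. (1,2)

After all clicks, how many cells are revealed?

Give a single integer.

Click 1 (5,0) count=1: revealed 1 new [(5,0)] -> total=1
Click 2 (4,1) count=0: revealed 11 new [(3,0) (3,1) (3,2) (3,3) (4,0) (4,1) (4,2) (4,3) (5,1) (5,2) (5,3)] -> total=12
Click 3 (1,1) count=2: revealed 1 new [(1,1)] -> total=13
Click 4 (1,2) count=2: revealed 1 new [(1,2)] -> total=14

Answer: 14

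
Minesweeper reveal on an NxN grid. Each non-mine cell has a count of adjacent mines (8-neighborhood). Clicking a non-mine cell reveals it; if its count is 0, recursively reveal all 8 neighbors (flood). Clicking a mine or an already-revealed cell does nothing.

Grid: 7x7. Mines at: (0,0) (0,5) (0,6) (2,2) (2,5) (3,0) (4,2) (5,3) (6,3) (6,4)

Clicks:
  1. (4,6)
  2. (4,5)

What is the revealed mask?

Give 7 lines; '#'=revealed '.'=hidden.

Answer: .......
.......
.......
....###
....###
....###
.....##

Derivation:
Click 1 (4,6) count=0: revealed 11 new [(3,4) (3,5) (3,6) (4,4) (4,5) (4,6) (5,4) (5,5) (5,6) (6,5) (6,6)] -> total=11
Click 2 (4,5) count=0: revealed 0 new [(none)] -> total=11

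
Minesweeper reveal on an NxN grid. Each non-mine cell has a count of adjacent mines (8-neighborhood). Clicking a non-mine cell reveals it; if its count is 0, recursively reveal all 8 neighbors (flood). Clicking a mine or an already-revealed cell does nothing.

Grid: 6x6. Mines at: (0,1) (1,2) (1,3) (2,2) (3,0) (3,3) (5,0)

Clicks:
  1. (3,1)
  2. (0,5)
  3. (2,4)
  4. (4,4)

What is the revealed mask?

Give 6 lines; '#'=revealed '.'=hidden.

Answer: ....##
....##
....##
.#..##
.#####
.#####

Derivation:
Click 1 (3,1) count=2: revealed 1 new [(3,1)] -> total=1
Click 2 (0,5) count=0: revealed 18 new [(0,4) (0,5) (1,4) (1,5) (2,4) (2,5) (3,4) (3,5) (4,1) (4,2) (4,3) (4,4) (4,5) (5,1) (5,2) (5,3) (5,4) (5,5)] -> total=19
Click 3 (2,4) count=2: revealed 0 new [(none)] -> total=19
Click 4 (4,4) count=1: revealed 0 new [(none)] -> total=19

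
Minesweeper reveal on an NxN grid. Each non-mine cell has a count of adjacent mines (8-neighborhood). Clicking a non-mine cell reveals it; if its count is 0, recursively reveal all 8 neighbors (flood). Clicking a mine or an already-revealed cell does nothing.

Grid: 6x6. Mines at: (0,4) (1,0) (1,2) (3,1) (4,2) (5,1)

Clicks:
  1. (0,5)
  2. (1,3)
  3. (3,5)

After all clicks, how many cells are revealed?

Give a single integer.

Click 1 (0,5) count=1: revealed 1 new [(0,5)] -> total=1
Click 2 (1,3) count=2: revealed 1 new [(1,3)] -> total=2
Click 3 (3,5) count=0: revealed 14 new [(1,4) (1,5) (2,3) (2,4) (2,5) (3,3) (3,4) (3,5) (4,3) (4,4) (4,5) (5,3) (5,4) (5,5)] -> total=16

Answer: 16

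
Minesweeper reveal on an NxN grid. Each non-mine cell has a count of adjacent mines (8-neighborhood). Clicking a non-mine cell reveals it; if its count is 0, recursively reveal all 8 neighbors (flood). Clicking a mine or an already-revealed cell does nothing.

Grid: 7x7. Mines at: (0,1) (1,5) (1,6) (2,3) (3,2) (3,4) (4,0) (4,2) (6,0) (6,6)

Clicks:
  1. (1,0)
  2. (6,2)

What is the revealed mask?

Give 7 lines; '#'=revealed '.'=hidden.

Click 1 (1,0) count=1: revealed 1 new [(1,0)] -> total=1
Click 2 (6,2) count=0: revealed 13 new [(4,3) (4,4) (4,5) (5,1) (5,2) (5,3) (5,4) (5,5) (6,1) (6,2) (6,3) (6,4) (6,5)] -> total=14

Answer: .......
#......
.......
.......
...###.
.#####.
.#####.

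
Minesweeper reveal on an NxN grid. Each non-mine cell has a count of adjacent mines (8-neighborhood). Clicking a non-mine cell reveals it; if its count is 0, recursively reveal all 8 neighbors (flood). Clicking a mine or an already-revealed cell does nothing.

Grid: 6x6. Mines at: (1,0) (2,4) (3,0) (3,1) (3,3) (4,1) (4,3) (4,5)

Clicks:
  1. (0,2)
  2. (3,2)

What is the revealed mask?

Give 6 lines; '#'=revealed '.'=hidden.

Click 1 (0,2) count=0: revealed 13 new [(0,1) (0,2) (0,3) (0,4) (0,5) (1,1) (1,2) (1,3) (1,4) (1,5) (2,1) (2,2) (2,3)] -> total=13
Click 2 (3,2) count=4: revealed 1 new [(3,2)] -> total=14

Answer: .#####
.#####
.###..
..#...
......
......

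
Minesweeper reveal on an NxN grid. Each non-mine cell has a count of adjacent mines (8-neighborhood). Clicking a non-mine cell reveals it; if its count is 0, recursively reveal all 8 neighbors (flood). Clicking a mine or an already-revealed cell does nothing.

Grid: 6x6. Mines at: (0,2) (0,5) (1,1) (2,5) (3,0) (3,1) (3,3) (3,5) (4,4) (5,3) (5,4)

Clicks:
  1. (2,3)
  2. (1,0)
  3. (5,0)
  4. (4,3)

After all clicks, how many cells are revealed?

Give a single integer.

Answer: 9

Derivation:
Click 1 (2,3) count=1: revealed 1 new [(2,3)] -> total=1
Click 2 (1,0) count=1: revealed 1 new [(1,0)] -> total=2
Click 3 (5,0) count=0: revealed 6 new [(4,0) (4,1) (4,2) (5,0) (5,1) (5,2)] -> total=8
Click 4 (4,3) count=4: revealed 1 new [(4,3)] -> total=9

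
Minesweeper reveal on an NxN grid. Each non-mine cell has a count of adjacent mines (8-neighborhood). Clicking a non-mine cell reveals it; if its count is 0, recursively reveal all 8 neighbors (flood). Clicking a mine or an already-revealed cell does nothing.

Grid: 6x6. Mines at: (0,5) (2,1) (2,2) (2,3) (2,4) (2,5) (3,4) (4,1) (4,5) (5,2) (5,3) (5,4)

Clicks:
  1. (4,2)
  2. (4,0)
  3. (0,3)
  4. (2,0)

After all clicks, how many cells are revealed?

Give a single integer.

Answer: 13

Derivation:
Click 1 (4,2) count=3: revealed 1 new [(4,2)] -> total=1
Click 2 (4,0) count=1: revealed 1 new [(4,0)] -> total=2
Click 3 (0,3) count=0: revealed 10 new [(0,0) (0,1) (0,2) (0,3) (0,4) (1,0) (1,1) (1,2) (1,3) (1,4)] -> total=12
Click 4 (2,0) count=1: revealed 1 new [(2,0)] -> total=13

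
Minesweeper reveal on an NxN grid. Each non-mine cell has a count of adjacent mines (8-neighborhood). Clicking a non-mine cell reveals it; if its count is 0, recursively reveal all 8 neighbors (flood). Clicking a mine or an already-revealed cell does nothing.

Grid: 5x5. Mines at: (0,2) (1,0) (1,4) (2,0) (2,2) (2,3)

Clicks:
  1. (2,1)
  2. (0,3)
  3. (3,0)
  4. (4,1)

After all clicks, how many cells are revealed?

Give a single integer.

Click 1 (2,1) count=3: revealed 1 new [(2,1)] -> total=1
Click 2 (0,3) count=2: revealed 1 new [(0,3)] -> total=2
Click 3 (3,0) count=1: revealed 1 new [(3,0)] -> total=3
Click 4 (4,1) count=0: revealed 9 new [(3,1) (3,2) (3,3) (3,4) (4,0) (4,1) (4,2) (4,3) (4,4)] -> total=12

Answer: 12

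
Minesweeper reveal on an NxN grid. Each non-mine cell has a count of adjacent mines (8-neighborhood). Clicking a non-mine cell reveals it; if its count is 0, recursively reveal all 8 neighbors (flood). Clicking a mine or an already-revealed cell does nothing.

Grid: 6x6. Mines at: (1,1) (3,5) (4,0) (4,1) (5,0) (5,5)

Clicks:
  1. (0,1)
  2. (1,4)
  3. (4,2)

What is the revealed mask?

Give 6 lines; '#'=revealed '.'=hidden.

Click 1 (0,1) count=1: revealed 1 new [(0,1)] -> total=1
Click 2 (1,4) count=0: revealed 21 new [(0,2) (0,3) (0,4) (0,5) (1,2) (1,3) (1,4) (1,5) (2,2) (2,3) (2,4) (2,5) (3,2) (3,3) (3,4) (4,2) (4,3) (4,4) (5,2) (5,3) (5,4)] -> total=22
Click 3 (4,2) count=1: revealed 0 new [(none)] -> total=22

Answer: .#####
..####
..####
..###.
..###.
..###.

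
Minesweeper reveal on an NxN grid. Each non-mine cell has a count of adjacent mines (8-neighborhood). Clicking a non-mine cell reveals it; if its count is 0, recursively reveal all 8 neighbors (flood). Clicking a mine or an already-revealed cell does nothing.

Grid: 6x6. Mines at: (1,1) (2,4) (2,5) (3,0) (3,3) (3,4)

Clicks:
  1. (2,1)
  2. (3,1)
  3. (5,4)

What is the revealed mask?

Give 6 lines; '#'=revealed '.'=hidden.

Answer: ......
......
.#....
.#....
######
######

Derivation:
Click 1 (2,1) count=2: revealed 1 new [(2,1)] -> total=1
Click 2 (3,1) count=1: revealed 1 new [(3,1)] -> total=2
Click 3 (5,4) count=0: revealed 12 new [(4,0) (4,1) (4,2) (4,3) (4,4) (4,5) (5,0) (5,1) (5,2) (5,3) (5,4) (5,5)] -> total=14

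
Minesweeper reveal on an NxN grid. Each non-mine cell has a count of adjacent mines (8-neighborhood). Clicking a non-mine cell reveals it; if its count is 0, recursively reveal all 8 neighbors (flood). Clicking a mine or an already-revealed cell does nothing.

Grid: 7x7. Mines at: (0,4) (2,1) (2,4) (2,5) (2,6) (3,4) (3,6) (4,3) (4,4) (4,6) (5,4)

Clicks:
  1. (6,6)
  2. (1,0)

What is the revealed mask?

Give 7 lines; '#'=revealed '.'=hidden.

Answer: .......
#......
.......
.......
.......
.....##
.....##

Derivation:
Click 1 (6,6) count=0: revealed 4 new [(5,5) (5,6) (6,5) (6,6)] -> total=4
Click 2 (1,0) count=1: revealed 1 new [(1,0)] -> total=5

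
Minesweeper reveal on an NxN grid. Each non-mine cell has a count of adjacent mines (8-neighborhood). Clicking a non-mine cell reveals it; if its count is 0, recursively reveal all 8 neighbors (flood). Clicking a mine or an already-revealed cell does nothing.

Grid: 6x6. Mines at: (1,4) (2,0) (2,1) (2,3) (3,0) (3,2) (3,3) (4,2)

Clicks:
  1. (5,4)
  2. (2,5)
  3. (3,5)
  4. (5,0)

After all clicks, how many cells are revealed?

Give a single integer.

Answer: 14

Derivation:
Click 1 (5,4) count=0: revealed 10 new [(2,4) (2,5) (3,4) (3,5) (4,3) (4,4) (4,5) (5,3) (5,4) (5,5)] -> total=10
Click 2 (2,5) count=1: revealed 0 new [(none)] -> total=10
Click 3 (3,5) count=0: revealed 0 new [(none)] -> total=10
Click 4 (5,0) count=0: revealed 4 new [(4,0) (4,1) (5,0) (5,1)] -> total=14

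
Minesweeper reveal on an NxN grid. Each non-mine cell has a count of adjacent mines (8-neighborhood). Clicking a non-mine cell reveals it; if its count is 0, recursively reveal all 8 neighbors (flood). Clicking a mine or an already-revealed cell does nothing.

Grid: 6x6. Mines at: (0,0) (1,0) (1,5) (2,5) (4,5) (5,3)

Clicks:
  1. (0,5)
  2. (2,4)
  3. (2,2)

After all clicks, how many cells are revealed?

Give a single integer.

Answer: 27

Derivation:
Click 1 (0,5) count=1: revealed 1 new [(0,5)] -> total=1
Click 2 (2,4) count=2: revealed 1 new [(2,4)] -> total=2
Click 3 (2,2) count=0: revealed 25 new [(0,1) (0,2) (0,3) (0,4) (1,1) (1,2) (1,3) (1,4) (2,0) (2,1) (2,2) (2,3) (3,0) (3,1) (3,2) (3,3) (3,4) (4,0) (4,1) (4,2) (4,3) (4,4) (5,0) (5,1) (5,2)] -> total=27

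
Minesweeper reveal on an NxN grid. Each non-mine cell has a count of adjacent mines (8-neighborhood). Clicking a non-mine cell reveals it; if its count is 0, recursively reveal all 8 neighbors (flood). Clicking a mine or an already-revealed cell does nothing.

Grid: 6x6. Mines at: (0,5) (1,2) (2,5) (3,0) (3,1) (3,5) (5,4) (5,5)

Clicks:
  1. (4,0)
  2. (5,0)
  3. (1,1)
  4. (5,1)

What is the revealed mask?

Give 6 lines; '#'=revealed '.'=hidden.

Click 1 (4,0) count=2: revealed 1 new [(4,0)] -> total=1
Click 2 (5,0) count=0: revealed 7 new [(4,1) (4,2) (4,3) (5,0) (5,1) (5,2) (5,3)] -> total=8
Click 3 (1,1) count=1: revealed 1 new [(1,1)] -> total=9
Click 4 (5,1) count=0: revealed 0 new [(none)] -> total=9

Answer: ......
.#....
......
......
####..
####..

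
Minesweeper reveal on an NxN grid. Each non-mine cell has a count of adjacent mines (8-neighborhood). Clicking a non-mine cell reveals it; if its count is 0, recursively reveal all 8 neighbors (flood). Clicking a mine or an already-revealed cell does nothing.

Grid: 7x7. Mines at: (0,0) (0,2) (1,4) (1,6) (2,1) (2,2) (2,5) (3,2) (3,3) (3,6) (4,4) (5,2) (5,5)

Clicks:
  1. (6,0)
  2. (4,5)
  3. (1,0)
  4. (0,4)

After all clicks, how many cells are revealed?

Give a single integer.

Click 1 (6,0) count=0: revealed 8 new [(3,0) (3,1) (4,0) (4,1) (5,0) (5,1) (6,0) (6,1)] -> total=8
Click 2 (4,5) count=3: revealed 1 new [(4,5)] -> total=9
Click 3 (1,0) count=2: revealed 1 new [(1,0)] -> total=10
Click 4 (0,4) count=1: revealed 1 new [(0,4)] -> total=11

Answer: 11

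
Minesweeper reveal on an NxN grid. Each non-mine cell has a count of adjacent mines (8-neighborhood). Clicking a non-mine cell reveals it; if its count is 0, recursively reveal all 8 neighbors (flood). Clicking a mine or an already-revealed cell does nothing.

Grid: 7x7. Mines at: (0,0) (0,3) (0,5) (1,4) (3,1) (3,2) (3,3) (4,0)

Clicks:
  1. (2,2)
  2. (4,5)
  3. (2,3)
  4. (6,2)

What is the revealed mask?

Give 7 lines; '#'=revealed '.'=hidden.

Click 1 (2,2) count=3: revealed 1 new [(2,2)] -> total=1
Click 2 (4,5) count=0: revealed 28 new [(1,5) (1,6) (2,4) (2,5) (2,6) (3,4) (3,5) (3,6) (4,1) (4,2) (4,3) (4,4) (4,5) (4,6) (5,0) (5,1) (5,2) (5,3) (5,4) (5,5) (5,6) (6,0) (6,1) (6,2) (6,3) (6,4) (6,5) (6,6)] -> total=29
Click 3 (2,3) count=3: revealed 1 new [(2,3)] -> total=30
Click 4 (6,2) count=0: revealed 0 new [(none)] -> total=30

Answer: .......
.....##
..#####
....###
.######
#######
#######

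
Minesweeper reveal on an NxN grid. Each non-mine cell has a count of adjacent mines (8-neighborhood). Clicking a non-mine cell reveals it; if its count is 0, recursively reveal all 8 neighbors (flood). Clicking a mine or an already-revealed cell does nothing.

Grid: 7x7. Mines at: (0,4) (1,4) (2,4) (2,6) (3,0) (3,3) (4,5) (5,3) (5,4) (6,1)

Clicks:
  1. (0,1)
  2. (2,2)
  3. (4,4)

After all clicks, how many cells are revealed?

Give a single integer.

Answer: 13

Derivation:
Click 1 (0,1) count=0: revealed 12 new [(0,0) (0,1) (0,2) (0,3) (1,0) (1,1) (1,2) (1,3) (2,0) (2,1) (2,2) (2,3)] -> total=12
Click 2 (2,2) count=1: revealed 0 new [(none)] -> total=12
Click 3 (4,4) count=4: revealed 1 new [(4,4)] -> total=13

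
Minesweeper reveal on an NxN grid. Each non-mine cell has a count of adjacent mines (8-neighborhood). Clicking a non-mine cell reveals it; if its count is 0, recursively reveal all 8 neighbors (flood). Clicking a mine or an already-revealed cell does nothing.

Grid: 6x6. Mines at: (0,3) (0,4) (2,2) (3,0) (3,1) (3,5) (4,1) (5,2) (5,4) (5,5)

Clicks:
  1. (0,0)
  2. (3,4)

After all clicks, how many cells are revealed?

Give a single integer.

Click 1 (0,0) count=0: revealed 8 new [(0,0) (0,1) (0,2) (1,0) (1,1) (1,2) (2,0) (2,1)] -> total=8
Click 2 (3,4) count=1: revealed 1 new [(3,4)] -> total=9

Answer: 9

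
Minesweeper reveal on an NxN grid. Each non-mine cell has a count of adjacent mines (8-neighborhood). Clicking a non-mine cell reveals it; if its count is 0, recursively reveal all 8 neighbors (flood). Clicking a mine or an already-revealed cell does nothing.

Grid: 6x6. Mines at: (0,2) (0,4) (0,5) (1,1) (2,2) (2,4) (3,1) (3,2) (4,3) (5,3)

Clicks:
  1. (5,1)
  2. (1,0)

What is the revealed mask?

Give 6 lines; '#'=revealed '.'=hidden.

Click 1 (5,1) count=0: revealed 6 new [(4,0) (4,1) (4,2) (5,0) (5,1) (5,2)] -> total=6
Click 2 (1,0) count=1: revealed 1 new [(1,0)] -> total=7

Answer: ......
#.....
......
......
###...
###...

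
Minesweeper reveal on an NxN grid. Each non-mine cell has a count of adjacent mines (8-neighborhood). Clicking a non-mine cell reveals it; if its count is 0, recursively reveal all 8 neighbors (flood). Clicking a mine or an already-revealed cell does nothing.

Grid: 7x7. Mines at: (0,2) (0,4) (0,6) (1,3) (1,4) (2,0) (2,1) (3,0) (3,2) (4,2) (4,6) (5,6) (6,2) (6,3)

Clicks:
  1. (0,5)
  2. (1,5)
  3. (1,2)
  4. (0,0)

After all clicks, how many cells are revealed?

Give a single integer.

Answer: 7

Derivation:
Click 1 (0,5) count=3: revealed 1 new [(0,5)] -> total=1
Click 2 (1,5) count=3: revealed 1 new [(1,5)] -> total=2
Click 3 (1,2) count=3: revealed 1 new [(1,2)] -> total=3
Click 4 (0,0) count=0: revealed 4 new [(0,0) (0,1) (1,0) (1,1)] -> total=7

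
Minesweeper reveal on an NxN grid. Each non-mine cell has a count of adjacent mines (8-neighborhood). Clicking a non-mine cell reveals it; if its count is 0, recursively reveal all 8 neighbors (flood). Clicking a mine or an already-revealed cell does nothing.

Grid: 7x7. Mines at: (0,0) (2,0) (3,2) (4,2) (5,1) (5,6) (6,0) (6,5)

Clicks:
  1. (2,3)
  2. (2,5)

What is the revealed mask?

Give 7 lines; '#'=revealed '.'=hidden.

Answer: .######
.######
.######
...####
...####
...###.
.......

Derivation:
Click 1 (2,3) count=1: revealed 1 new [(2,3)] -> total=1
Click 2 (2,5) count=0: revealed 28 new [(0,1) (0,2) (0,3) (0,4) (0,5) (0,6) (1,1) (1,2) (1,3) (1,4) (1,5) (1,6) (2,1) (2,2) (2,4) (2,5) (2,6) (3,3) (3,4) (3,5) (3,6) (4,3) (4,4) (4,5) (4,6) (5,3) (5,4) (5,5)] -> total=29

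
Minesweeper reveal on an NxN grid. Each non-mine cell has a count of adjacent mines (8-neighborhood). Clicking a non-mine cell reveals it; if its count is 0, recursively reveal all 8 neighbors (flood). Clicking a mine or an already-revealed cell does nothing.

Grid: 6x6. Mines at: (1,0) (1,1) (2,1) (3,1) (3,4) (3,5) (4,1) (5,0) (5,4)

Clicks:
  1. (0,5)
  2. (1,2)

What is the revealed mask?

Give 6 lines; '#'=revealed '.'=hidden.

Answer: ..####
..####
..####
......
......
......

Derivation:
Click 1 (0,5) count=0: revealed 12 new [(0,2) (0,3) (0,4) (0,5) (1,2) (1,3) (1,4) (1,5) (2,2) (2,3) (2,4) (2,5)] -> total=12
Click 2 (1,2) count=2: revealed 0 new [(none)] -> total=12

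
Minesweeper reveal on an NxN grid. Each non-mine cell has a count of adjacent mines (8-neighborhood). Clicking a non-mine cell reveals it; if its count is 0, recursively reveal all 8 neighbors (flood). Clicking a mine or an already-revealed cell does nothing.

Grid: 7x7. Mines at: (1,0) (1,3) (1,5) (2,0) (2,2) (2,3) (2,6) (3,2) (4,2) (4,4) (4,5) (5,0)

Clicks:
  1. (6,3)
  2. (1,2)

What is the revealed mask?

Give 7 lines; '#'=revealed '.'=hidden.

Answer: .......
..#....
.......
.......
.......
.######
.######

Derivation:
Click 1 (6,3) count=0: revealed 12 new [(5,1) (5,2) (5,3) (5,4) (5,5) (5,6) (6,1) (6,2) (6,3) (6,4) (6,5) (6,6)] -> total=12
Click 2 (1,2) count=3: revealed 1 new [(1,2)] -> total=13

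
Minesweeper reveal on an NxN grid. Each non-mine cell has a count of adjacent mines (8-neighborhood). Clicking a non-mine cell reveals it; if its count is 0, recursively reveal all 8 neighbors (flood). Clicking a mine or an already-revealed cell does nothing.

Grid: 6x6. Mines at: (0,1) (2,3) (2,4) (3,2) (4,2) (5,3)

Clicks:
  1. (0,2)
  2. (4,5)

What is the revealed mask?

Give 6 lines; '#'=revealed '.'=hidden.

Click 1 (0,2) count=1: revealed 1 new [(0,2)] -> total=1
Click 2 (4,5) count=0: revealed 6 new [(3,4) (3,5) (4,4) (4,5) (5,4) (5,5)] -> total=7

Answer: ..#...
......
......
....##
....##
....##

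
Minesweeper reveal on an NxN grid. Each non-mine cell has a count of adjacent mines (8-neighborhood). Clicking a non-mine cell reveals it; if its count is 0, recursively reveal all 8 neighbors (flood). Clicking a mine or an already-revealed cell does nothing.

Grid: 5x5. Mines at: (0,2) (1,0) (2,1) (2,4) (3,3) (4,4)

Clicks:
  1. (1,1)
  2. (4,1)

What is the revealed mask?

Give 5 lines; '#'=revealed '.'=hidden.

Click 1 (1,1) count=3: revealed 1 new [(1,1)] -> total=1
Click 2 (4,1) count=0: revealed 6 new [(3,0) (3,1) (3,2) (4,0) (4,1) (4,2)] -> total=7

Answer: .....
.#...
.....
###..
###..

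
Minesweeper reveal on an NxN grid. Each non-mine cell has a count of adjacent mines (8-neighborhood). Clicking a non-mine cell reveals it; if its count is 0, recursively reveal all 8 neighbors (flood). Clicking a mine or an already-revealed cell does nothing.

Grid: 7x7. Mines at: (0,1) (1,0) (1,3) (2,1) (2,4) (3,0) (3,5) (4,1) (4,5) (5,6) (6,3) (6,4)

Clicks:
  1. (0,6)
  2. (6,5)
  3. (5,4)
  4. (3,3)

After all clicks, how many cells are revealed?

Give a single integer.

Click 1 (0,6) count=0: revealed 8 new [(0,4) (0,5) (0,6) (1,4) (1,5) (1,6) (2,5) (2,6)] -> total=8
Click 2 (6,5) count=2: revealed 1 new [(6,5)] -> total=9
Click 3 (5,4) count=3: revealed 1 new [(5,4)] -> total=10
Click 4 (3,3) count=1: revealed 1 new [(3,3)] -> total=11

Answer: 11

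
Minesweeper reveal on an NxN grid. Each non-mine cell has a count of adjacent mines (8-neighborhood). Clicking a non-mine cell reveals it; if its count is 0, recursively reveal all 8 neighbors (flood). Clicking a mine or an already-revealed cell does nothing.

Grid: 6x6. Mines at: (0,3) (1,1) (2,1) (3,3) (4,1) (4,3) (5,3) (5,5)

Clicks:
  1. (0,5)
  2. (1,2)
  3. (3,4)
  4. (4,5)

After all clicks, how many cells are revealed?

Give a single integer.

Answer: 11

Derivation:
Click 1 (0,5) count=0: revealed 10 new [(0,4) (0,5) (1,4) (1,5) (2,4) (2,5) (3,4) (3,5) (4,4) (4,5)] -> total=10
Click 2 (1,2) count=3: revealed 1 new [(1,2)] -> total=11
Click 3 (3,4) count=2: revealed 0 new [(none)] -> total=11
Click 4 (4,5) count=1: revealed 0 new [(none)] -> total=11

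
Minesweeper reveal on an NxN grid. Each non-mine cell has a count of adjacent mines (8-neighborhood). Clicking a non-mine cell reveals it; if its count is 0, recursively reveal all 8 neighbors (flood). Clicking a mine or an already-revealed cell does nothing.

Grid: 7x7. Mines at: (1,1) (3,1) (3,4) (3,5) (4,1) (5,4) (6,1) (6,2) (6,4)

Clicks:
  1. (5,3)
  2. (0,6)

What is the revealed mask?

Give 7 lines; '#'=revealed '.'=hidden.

Click 1 (5,3) count=3: revealed 1 new [(5,3)] -> total=1
Click 2 (0,6) count=0: revealed 15 new [(0,2) (0,3) (0,4) (0,5) (0,6) (1,2) (1,3) (1,4) (1,5) (1,6) (2,2) (2,3) (2,4) (2,5) (2,6)] -> total=16

Answer: ..#####
..#####
..#####
.......
.......
...#...
.......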